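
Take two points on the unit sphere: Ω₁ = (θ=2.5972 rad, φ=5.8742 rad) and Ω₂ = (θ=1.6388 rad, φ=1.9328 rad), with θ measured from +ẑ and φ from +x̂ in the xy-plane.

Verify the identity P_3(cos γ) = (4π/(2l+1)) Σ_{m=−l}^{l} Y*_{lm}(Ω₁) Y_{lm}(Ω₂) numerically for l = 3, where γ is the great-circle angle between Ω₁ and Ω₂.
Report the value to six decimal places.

0.384086

Summing Y*_{l m}(θ₁,φ₁)·Y_{l m}(θ₂,φ₂) over m ∈ [−3, 3]; prefactor 4π/(2·3+1) = 1.795196:
  [-3]  conj(Y_{3,-3})(Ω₁) = +0.019537-0.054564i ; Y_{3,-3}(Ω₂) = +0.366595+0.193089i ; Δ = +0.017698-0.016231i
  [-2]  conj(Y_{3,-2})(Ω₁) = -0.160322+0.171122i ; Y_{3,-2}(Ω₂) = +0.051785-0.045788i ; Δ = -0.000467+0.016202i
  [-1]  conj(Y_{3,-1})(Ω₁) = +0.408329-0.176980i ; Y_{3,-1}(Ω₂) = +0.111553+0.294574i ; Δ = +0.097684+0.100541i
  [+0]  conj(Y_{3,0})(Ω₁) = -0.210343-0.000000i ; Y_{3,0}(Ω₂) = +0.075488+0.000000i ; Δ = -0.015878-0.000000i
  [+1]  conj(Y_{3,1})(Ω₁) = -0.408329-0.176980i ; Y_{3,1}(Ω₂) = -0.111553+0.294574i ; Δ = +0.097684-0.100541i
  [+2]  conj(Y_{3,2})(Ω₁) = -0.160322-0.171122i ; Y_{3,2}(Ω₂) = +0.051785+0.045788i ; Δ = -0.000467-0.016202i
  [+3]  conj(Y_{3,3})(Ω₁) = -0.019537-0.054564i ; Y_{3,3}(Ω₂) = -0.366595+0.193089i ; Δ = +0.017698+0.016231i
Total Σ_m = +0.213952+0.000000i. Multiply by 1.795196: +0.384086+0.000000i. P_3(cos γ) = 0.384086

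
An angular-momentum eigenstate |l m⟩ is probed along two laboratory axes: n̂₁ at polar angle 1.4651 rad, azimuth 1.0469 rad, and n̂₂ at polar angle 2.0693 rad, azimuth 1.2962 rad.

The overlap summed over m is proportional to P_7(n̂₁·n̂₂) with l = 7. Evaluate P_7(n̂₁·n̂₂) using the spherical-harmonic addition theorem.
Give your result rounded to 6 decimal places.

Expand P_7 via completeness: Σ_{m} conj(Y_{7,m}) at Ω₁ times Y_{7,m} at Ω₂ —
  term(m=-7) = (-0.016811, -0.095469)   from Y*(Ω₁)=(0.241282, 0.415909), Y(Ω₂)=(-0.189287, -0.069391)
  term(m=-6) = (-0.005872, 0.078157)   from Y*(Ω₁)=(0.190869, -0.000341), Y(Ω₂)=(-0.031498, 0.409422)
  term(m=-5) = (-0.036769, 0.109379)   from Y*(Ω₁)=(-0.152195, 0.264518), Y(Ω₂)=(0.370747, -0.074311)
  term(m=-4) = (-0.000694, 0.001074)   from Y*(Ω₁)=(0.108307, 0.187079), Y(Ω₂)=(0.002690, 0.005265)
  term(m=-3) = (-0.062987, 0.058432)   from Y*(Ω₁)=(-0.248384, 0.000222), Y(Ω₂)=(0.253799, -0.235024)
  term(m=-2) = (0.030496, -0.016605)   from Y*(Ω₁)=(-0.112456, 0.195048), Y(Ω₂)=(-0.131549, -0.080507)
  term(m=-1) = (-0.062891, 0.016012)   from Y*(Ω₁)=(-0.113061, -0.195693), Y(Ω₂)=(0.077862, -0.276389)
  term(m=+0) = (0.043958, 0.000000)   from Y*(Ω₁)=(-0.227496, -0.000000), Y(Ω₂)=(-0.193226, 0.000000)
  term(m=+1) = (-0.062891, -0.016012)   from Y*(Ω₁)=(0.113061, -0.195693), Y(Ω₂)=(-0.077862, -0.276389)
  term(m=+2) = (0.030496, 0.016605)   from Y*(Ω₁)=(-0.112456, -0.195048), Y(Ω₂)=(-0.131549, 0.080507)
  term(m=+3) = (-0.062987, -0.058432)   from Y*(Ω₁)=(0.248384, 0.000222), Y(Ω₂)=(-0.253799, -0.235024)
  term(m=+4) = (-0.000694, -0.001074)   from Y*(Ω₁)=(0.108307, -0.187079), Y(Ω₂)=(0.002690, -0.005265)
  term(m=+5) = (-0.036769, -0.109379)   from Y*(Ω₁)=(0.152195, 0.264518), Y(Ω₂)=(-0.370747, -0.074311)
  term(m=+6) = (-0.005872, -0.078157)   from Y*(Ω₁)=(0.190869, 0.000341), Y(Ω₂)=(-0.031498, -0.409422)
  term(m=+7) = (-0.016811, 0.095469)   from Y*(Ω₁)=(-0.241282, 0.415909), Y(Ω₂)=(0.189287, -0.069391)
Σ over m = (-0.267098, 0.000000); ×(4π/15) → (-0.223764, 0.000000). Real part: -0.223764

-0.223764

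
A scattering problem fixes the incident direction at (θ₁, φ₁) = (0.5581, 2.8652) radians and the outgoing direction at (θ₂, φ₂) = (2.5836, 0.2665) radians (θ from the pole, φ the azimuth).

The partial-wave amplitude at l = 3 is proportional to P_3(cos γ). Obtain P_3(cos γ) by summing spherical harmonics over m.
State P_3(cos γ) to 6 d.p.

Addition theorem: P_3(cos γ) = (4π/7) Σ_m Y*_{lm}(Ω₁) Y_{lm}(Ω₂), m = −3…3:
  m=-3: Y*=(-0.041857, 0.045692)  Y=(0.043172, -0.044407)  product (0.000222, 0.003831)
  m=-2: Y*=(0.206916, -0.127656)  Y=(-0.209343, 0.123503)  product (-0.027551, 0.052278)
  m=-1: Y*=(-0.427726, 0.121326)  Y=(0.428911, -0.117090)  product (-0.169250, 0.102120)
  m=+0: Y*=(0.189218, -0.000000)  Y=(-0.189384, 0.000000)  product (-0.035835, 0.000000)
  m=+1: Y*=(0.427726, 0.121326)  Y=(-0.428911, -0.117090)  product (-0.169250, -0.102120)
  m=+2: Y*=(0.206916, 0.127656)  Y=(-0.209343, -0.123503)  product (-0.027551, -0.052278)
  m=+3: Y*=(0.041857, 0.045692)  Y=(-0.043172, -0.044407)  product (0.000222, -0.003831)
Σ over m = (-0.428993, -0.000000); ×(4π/7) → (-0.770126, -0.000000). Real part: -0.770126

-0.770126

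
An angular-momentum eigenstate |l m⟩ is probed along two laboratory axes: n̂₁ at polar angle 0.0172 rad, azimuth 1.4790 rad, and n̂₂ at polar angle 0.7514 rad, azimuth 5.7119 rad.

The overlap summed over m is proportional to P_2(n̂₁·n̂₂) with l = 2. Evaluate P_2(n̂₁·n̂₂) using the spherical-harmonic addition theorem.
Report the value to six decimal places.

0.288893

Summing Y*_{l m}(θ₁,φ₁)·Y_{l m}(θ₂,φ₂) over m ∈ [−2, 2]; prefactor 4π/(2·2+1) = 2.513274:
  [-2]  conj(Y_{2,-2})(Ω₁) = (-0.000112, 0.000021) ; Y_{2,-2}(Ω₂) = (0.074752, 0.163760) ; Δ = (-0.000012, -0.000017)
  [-1]  conj(Y_{2,-1})(Ω₁) = (0.001218, 0.013229) ; Y_{2,-1}(Ω₂) = (0.324186, 0.208381) ; Δ = (-0.002362, 0.004543)
  [+0]  conj(Y_{2,0})(Ω₁) = (0.630503, -0.000000) ; Y_{2,0}(Ω₂) = (0.189839, 0.000000) ; Δ = (0.119694, 0.000000)
  [+1]  conj(Y_{2,1})(Ω₁) = (-0.001218, 0.013229) ; Y_{2,1}(Ω₂) = (-0.324186, 0.208381) ; Δ = (-0.002362, -0.004543)
  [+2]  conj(Y_{2,2})(Ω₁) = (-0.000112, -0.000021) ; Y_{2,2}(Ω₂) = (0.074752, -0.163760) ; Δ = (-0.000012, 0.000017)
Accumulated sum (0.114947, 0.000000); after 4π/(2l+1) scaling, (0.288893, 0.000000) ⇒ P_2 = 0.288893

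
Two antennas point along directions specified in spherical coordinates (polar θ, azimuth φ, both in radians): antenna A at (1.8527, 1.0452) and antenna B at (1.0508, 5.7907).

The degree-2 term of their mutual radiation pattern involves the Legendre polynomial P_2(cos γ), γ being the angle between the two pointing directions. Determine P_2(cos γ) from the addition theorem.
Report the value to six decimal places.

-0.481642

Expand P_2 via completeness: Σ_{m} conj(Y_{2,m}) at Ω₁ times Y_{2,m} at Ω₂ —
  [-2]  conj(Y_{2,-2})(Ω₁) = (-0.176956, 0.309345) ; Y_{2,-2}(Ω₂) = (0.160840, 0.242401) ; Δ = (-0.103447, 0.006861)
  [-1]  conj(Y_{2,-1})(Ω₁) = (-0.103571, -0.178565) ; Y_{2,-1}(Ω₂) = (0.293535, 0.157506) ; Δ = (-0.002276, -0.068728)
  [+0]  conj(Y_{2,0})(Ω₁) = (-0.242170, -0.000000) ; Y_{2,0}(Ω₂) = (-0.081794, 0.000000) ; Δ = (0.019808, 0.000000)
  [+1]  conj(Y_{2,1})(Ω₁) = (0.103571, -0.178565) ; Y_{2,1}(Ω₂) = (-0.293535, 0.157506) ; Δ = (-0.002276, 0.068728)
  [+2]  conj(Y_{2,2})(Ω₁) = (-0.176956, -0.309345) ; Y_{2,2}(Ω₂) = (0.160840, -0.242401) ; Δ = (-0.103447, -0.006861)
Accumulated sum (-0.191639, 0.000000); after 4π/(2l+1) scaling, (-0.481642, 0.000000) ⇒ P_2 = -0.481642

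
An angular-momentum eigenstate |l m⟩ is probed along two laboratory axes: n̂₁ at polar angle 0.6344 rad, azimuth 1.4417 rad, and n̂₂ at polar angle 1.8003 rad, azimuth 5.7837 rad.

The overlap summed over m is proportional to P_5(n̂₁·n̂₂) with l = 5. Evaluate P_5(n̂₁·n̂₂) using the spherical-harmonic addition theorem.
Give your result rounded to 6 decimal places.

-0.280644

Summing Y*_{l m}(θ₁,φ₁)·Y_{l m}(θ₂,φ₂) over m ∈ [−5, 5]; prefactor 4π/(2·5+1) = 1.142397:
  term(m=-5) = (-0.013254, -0.003828)   from Y*(Ω₁)=(0.020422, 0.027117), Y(Ω₂)=(-0.324951, 0.244051)
  term(m=-4) = (-0.003903, -0.043623)   from Y*(Ω₁)=(0.126857, -0.072026), Y(Ω₂)=(0.124378, -0.273255)
  term(m=-3) = (-0.053299, 0.026382)   from Y*(Ω₁)=(-0.131621, -0.322688), Y(Ω₂)=(-0.012334, -0.170203)
  term(m=-2) = (-0.103396, -0.094557)   from Y*(Ω₁)=(-0.438647, 0.115841), Y(Ω₂)=(0.167131, 0.259703)
  term(m=-1) = (-0.005370, 0.013829)   from Y*(Ω₁)=(0.018461, 0.142208), Y(Ω₂)=(0.090812, 0.049550)
  term(m=+0) = (0.112782, 0.000000)   from Y*(Ω₁)=(-0.367144, -0.000000), Y(Ω₂)=(-0.307187, 0.000000)
  term(m=+1) = (-0.005370, -0.013829)   from Y*(Ω₁)=(-0.018461, 0.142208), Y(Ω₂)=(-0.090812, 0.049550)
  term(m=+2) = (-0.103396, 0.094557)   from Y*(Ω₁)=(-0.438647, -0.115841), Y(Ω₂)=(0.167131, -0.259703)
  term(m=+3) = (-0.053299, -0.026382)   from Y*(Ω₁)=(0.131621, -0.322688), Y(Ω₂)=(0.012334, -0.170203)
  term(m=+4) = (-0.003903, 0.043623)   from Y*(Ω₁)=(0.126857, 0.072026), Y(Ω₂)=(0.124378, 0.273255)
  term(m=+5) = (-0.013254, 0.003828)   from Y*(Ω₁)=(-0.020422, 0.027117), Y(Ω₂)=(0.324951, 0.244051)
Total Σ_m = (-0.245662, 0.000000). Multiply by 1.142397: (-0.280644, 0.000000). P_5(cos γ) = -0.280644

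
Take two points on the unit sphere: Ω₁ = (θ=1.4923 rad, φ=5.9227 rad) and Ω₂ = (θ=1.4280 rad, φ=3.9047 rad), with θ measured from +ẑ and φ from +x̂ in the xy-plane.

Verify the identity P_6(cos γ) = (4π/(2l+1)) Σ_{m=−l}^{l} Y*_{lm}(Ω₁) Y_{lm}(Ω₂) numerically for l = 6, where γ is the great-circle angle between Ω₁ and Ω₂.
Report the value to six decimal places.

0.308019

Term-by-term m-sum for l=6 (normalisation 4π/13 = 0.966644):
  m=-6: Y*=-0.264675-0.393496i  Y=-0.060582+0.450266i  product +0.193212-0.095335i
  m=-5: Y*=-0.029664-0.125766i  Y=+0.176805-0.141213i  product -0.023004-0.018047i
  m=-4: Y*=-0.042221+0.325847i  Y=+0.265123+0.023702i  product -0.018917+0.085389i
  m=-3: Y*=-0.069756+0.130987i  Y=-0.164350-0.187944i  product +0.036083-0.008418i
  m=-2: Y*=+0.216538-0.190291i  Y=+0.009229-0.206886i  product -0.037370-0.046555i
  m=-1: Y*=+0.145158-0.054718i  Y=-0.184783+0.176723i  product -0.017153+0.035764i
  m=+0: Y*=-0.277556-0.000000i  Y=-0.190756+0.000000i  product +0.052946+0.000000i
  m=+1: Y*=-0.145158-0.054718i  Y=+0.184783+0.176723i  product -0.017153-0.035764i
  m=+2: Y*=+0.216538+0.190291i  Y=+0.009229+0.206886i  product -0.037370+0.046555i
  m=+3: Y*=+0.069756+0.130987i  Y=+0.164350-0.187944i  product +0.036083+0.008418i
  m=+4: Y*=-0.042221-0.325847i  Y=+0.265123-0.023702i  product -0.018917-0.085389i
  m=+5: Y*=+0.029664-0.125766i  Y=-0.176805-0.141213i  product -0.023004+0.018047i
  m=+6: Y*=-0.264675+0.393496i  Y=-0.060582-0.450266i  product +0.193212+0.095335i
Total Σ_m = +0.318648+0.000000i. Multiply by 0.966644: +0.308019+0.000000i. P_6(cos γ) = 0.308019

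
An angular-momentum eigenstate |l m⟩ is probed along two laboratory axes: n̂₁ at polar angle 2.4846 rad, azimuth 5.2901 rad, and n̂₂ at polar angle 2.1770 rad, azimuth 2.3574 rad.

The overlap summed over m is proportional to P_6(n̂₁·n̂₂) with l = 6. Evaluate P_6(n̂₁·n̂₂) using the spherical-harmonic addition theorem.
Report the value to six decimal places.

-0.302125

Addition theorem: P_6(cos γ) = (4π/13) Σ_m Y*_{lm}(Ω₁) Y_{lm}(Ω₂), m = −6…6:
  [-6]  conj(Y_{6,-6})(Ω₁) = +0.023760+0.007997i ; Y_{6,-6}(Ω₂) = -0.001076-0.148820i ; Δ = +0.001165-0.003545i
  [-5]  conj(Y_{6,-5})(Ω₁) = -0.028188-0.109010i ; Y_{6,-5}(Ω₂) = -0.254250-0.251204i ; Δ = -0.020217+0.034797i
  [-4]  conj(Y_{6,-4})(Ω₁) = -0.197388+0.216155i ; Y_{6,-4}(Ω₂) = -0.418373+0.002017i ; Δ = +0.082146-0.090832i
  [-3]  conj(Y_{6,-3})(Ω₁) = +0.451878+0.074008i ; Y_{6,-3}(Ω₂) = -0.082839+0.083440i ; Δ = -0.043608+0.031574i
  [-2]  conj(Y_{6,-2})(Ω₁) = -0.131736-0.298697i ; Y_{6,-2}(Ω₂) = -0.000724-0.300409i ; Δ = -0.089636+0.039791i
  [-1]  conj(Y_{6,-1})(Ω₁) = +0.091041-0.139655i ; Y_{6,-1}(Ω₂) = -0.172222-0.171807i ; Δ = -0.039673+0.008410i
  [+0]  conj(Y_{6,0})(Ω₁) = -0.385292-0.000000i ; Y_{6,0}(Ω₂) = +0.241123+0.000000i ; Δ = -0.092903-0.000000i
  [+1]  conj(Y_{6,1})(Ω₁) = -0.091041-0.139655i ; Y_{6,1}(Ω₂) = +0.172222-0.171807i ; Δ = -0.039673-0.008410i
  [+2]  conj(Y_{6,2})(Ω₁) = -0.131736+0.298697i ; Y_{6,2}(Ω₂) = -0.000724+0.300409i ; Δ = -0.089636-0.039791i
  [+3]  conj(Y_{6,3})(Ω₁) = -0.451878+0.074008i ; Y_{6,3}(Ω₂) = +0.082839+0.083440i ; Δ = -0.043608-0.031574i
  [+4]  conj(Y_{6,4})(Ω₁) = -0.197388-0.216155i ; Y_{6,4}(Ω₂) = -0.418373-0.002017i ; Δ = +0.082146+0.090832i
  [+5]  conj(Y_{6,5})(Ω₁) = +0.028188-0.109010i ; Y_{6,5}(Ω₂) = +0.254250-0.251204i ; Δ = -0.020217-0.034797i
  [+6]  conj(Y_{6,6})(Ω₁) = +0.023760-0.007997i ; Y_{6,6}(Ω₂) = -0.001076+0.148820i ; Δ = +0.001165+0.003545i
Accumulated sum -0.312551-0.000000i; after 4π/(2l+1) scaling, -0.302125-0.000000i ⇒ P_6 = -0.302125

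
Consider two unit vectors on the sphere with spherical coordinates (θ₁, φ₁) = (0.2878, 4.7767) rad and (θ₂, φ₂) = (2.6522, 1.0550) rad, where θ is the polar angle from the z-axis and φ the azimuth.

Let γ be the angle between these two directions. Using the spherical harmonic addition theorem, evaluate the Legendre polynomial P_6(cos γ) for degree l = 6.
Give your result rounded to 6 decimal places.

0.287204

Expand P_6 via completeness: Σ_{m} conj(Y_{6,m}) at Ω₁ times Y_{6,m} at Ω₂ —
  m=-6: Y*=-0.000234-0.000095i  Y=+0.005208-0.000244i  product -0.000001-0.000000i
  m=-5: Y*=+0.000934-0.002805i  Y=-0.018086-0.028681i  product -0.000097+0.000024i
  m=-4: Y*=+0.020412+0.005370i  Y=-0.062343+0.116212i  product -0.001897+0.002037i
  m=-3: Y*=-0.019483+0.099725i  Y=+0.332528-0.007785i  product -0.005702+0.033313i
  m=-2: Y*=-0.321312-0.041557i  Y=-0.258843-0.432597i  product +0.065192+0.149755i
  m=-1: Y*=+0.038291-0.594588i  Y=-0.139622+0.246251i  product +0.141071+0.092447i
  m=+0: Y*=+0.304976-0.000000i  Y=-0.327950+0.000000i  product -0.100017+0.000000i
  m=+1: Y*=-0.038291-0.594588i  Y=+0.139622+0.246251i  product +0.141071-0.092447i
  m=+2: Y*=-0.321312+0.041557i  Y=-0.258843+0.432597i  product +0.065192-0.149755i
  m=+3: Y*=+0.019483+0.099725i  Y=-0.332528-0.007785i  product -0.005702-0.033313i
  m=+4: Y*=+0.020412-0.005370i  Y=-0.062343-0.116212i  product -0.001897-0.002037i
  m=+5: Y*=-0.000934-0.002805i  Y=+0.018086-0.028681i  product -0.000097-0.000024i
  m=+6: Y*=-0.000234+0.000095i  Y=+0.005208+0.000244i  product -0.000001+0.000000i
Σ over m = +0.297115+0.000000i; ×(4π/13) → +0.287204+0.000000i. Real part: 0.287204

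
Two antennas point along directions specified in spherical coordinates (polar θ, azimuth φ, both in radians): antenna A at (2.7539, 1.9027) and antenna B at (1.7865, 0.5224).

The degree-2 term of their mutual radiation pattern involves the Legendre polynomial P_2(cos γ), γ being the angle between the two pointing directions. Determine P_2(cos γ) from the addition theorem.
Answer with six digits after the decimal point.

-0.392204

Addition theorem: P_2(cos γ) = (4π/5) Σ_m Y*_{lm}(Ω₁) Y_{lm}(Ω₂), m = −2…2:
  [-2]  conj(Y_{2,-2})(Ω₁) = (-0.043485, -0.034015) ; Y_{2,-2}(Ω₂) = (0.185054, -0.318756) ; Δ = (-0.018889, 0.007566)
  [-1]  conj(Y_{2,-1})(Ω₁) = (0.088104, -0.255632) ; Y_{2,-1}(Ω₂) = (-0.139977, 0.080592) ; Δ = (0.008269, 0.042883)
  [+0]  conj(Y_{2,0})(Ω₁) = (0.495552, -0.000000) ; Y_{2,0}(Ω₂) = (-0.272046, 0.000000) ; Δ = (-0.134813, 0.000000)
  [+1]  conj(Y_{2,1})(Ω₁) = (-0.088104, -0.255632) ; Y_{2,1}(Ω₂) = (0.139977, 0.080592) ; Δ = (0.008269, -0.042883)
  [+2]  conj(Y_{2,2})(Ω₁) = (-0.043485, 0.034015) ; Y_{2,2}(Ω₂) = (0.185054, 0.318756) ; Δ = (-0.018889, -0.007566)
Σ over m = (-0.156053, 0.000000); ×(4π/5) → (-0.392204, 0.000000). Real part: -0.392204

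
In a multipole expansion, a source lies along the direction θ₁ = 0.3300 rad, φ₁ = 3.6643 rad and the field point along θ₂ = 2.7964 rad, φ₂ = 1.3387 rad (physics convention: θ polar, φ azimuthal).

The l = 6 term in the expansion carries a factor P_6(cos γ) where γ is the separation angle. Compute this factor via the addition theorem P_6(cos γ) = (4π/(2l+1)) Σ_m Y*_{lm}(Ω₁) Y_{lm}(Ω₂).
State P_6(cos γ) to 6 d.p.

Expand P_6 via completeness: Σ_{m} conj(Y_{6,m}) at Ω₁ times Y_{6,m} at Ω₂ —
  m=-6: (-0.000559, 0.000003) × (-0.000129, -0.000714) = (0.000000, 0.000000)  (running Σ = (0.000000, 0.000000))
  m=-5: (0.004886, -0.002850) × (-0.006406, 0.002787) = (-0.000023, 0.000032)  (running Σ = (-0.000023, 0.000032))
  m=-4: (-0.017290, 0.030195) × (0.024494, 0.032733) = (-0.001412, 0.000174)  (running Σ = (-0.001435, 0.000206))
  m=-3: (-0.000384, -0.143526) × (0.102671, -0.122817) = (-0.017667, -0.014689)  (running Σ = (-0.019102, -0.014483))
  m=-2: (0.194228, 0.335032) × (-0.364692, -0.182595) = (-0.009658, -0.157649)  (running Σ = (-0.028760, -0.172131))
  m=-1: (-0.501598, -0.289002) × (-0.130069, 0.550309) = (0.224282, -0.238444)  (running Σ = (0.195522, -0.410575))
  m=0: (0.143645, -0.000000) × (0.087277, 0.000000) = (0.012537, 0.000000)  (running Σ = (0.208059, -0.410575))
  m=1: (0.501598, -0.289002) × (0.130069, 0.550309) = (0.224282, 0.238444)  (running Σ = (0.432342, -0.172131))
  m=2: (0.194228, -0.335032) × (-0.364692, 0.182595) = (-0.009658, 0.157649)  (running Σ = (0.422683, -0.014483))
  m=3: (0.000384, -0.143526) × (-0.102671, -0.122817) = (-0.017667, 0.014689)  (running Σ = (0.405016, 0.000206))
  m=4: (-0.017290, -0.030195) × (0.024494, -0.032733) = (-0.001412, -0.000174)  (running Σ = (0.403604, 0.000032))
  m=5: (-0.004886, -0.002850) × (0.006406, 0.002787) = (-0.000023, -0.000032)  (running Σ = (0.403581, 0.000000))
  m=6: (-0.000559, -0.000003) × (-0.000129, 0.000714) = (0.000000, -0.000000)  (running Σ = (0.403581, 0.000000))
Accumulated sum (0.403581, 0.000000); after 4π/(2l+1) scaling, (0.390119, 0.000000) ⇒ P_6 = 0.390119

0.390119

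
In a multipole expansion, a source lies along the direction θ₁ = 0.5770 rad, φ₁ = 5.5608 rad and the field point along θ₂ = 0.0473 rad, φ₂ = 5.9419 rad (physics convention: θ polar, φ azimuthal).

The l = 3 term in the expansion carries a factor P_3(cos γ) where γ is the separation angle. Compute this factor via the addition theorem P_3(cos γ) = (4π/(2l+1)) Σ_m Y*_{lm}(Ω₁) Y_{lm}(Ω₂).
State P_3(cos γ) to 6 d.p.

0.304633

Term-by-term m-sum for l=3 (normalisation 4π/7 = 1.795196):
  m=-3: Y*=-0.038040-0.056039i  Y=+0.000023+0.000038i  product +0.000001-0.000003i
  m=-2: Y*=+0.032038-0.252867i  Y=+0.001771+0.001440i  product +0.000421-0.000402i
  m=-1: Y*=+0.332260-0.292820i  Y=+0.057437+0.020401i  product +0.025058-0.010040i
  m=+0: Y*=+0.160159-0.000000i  Y=+0.741351+0.000000i  product +0.118734+0.000000i
  m=+1: Y*=-0.332260-0.292820i  Y=-0.057437+0.020401i  product +0.025058+0.010040i
  m=+2: Y*=+0.032038+0.252867i  Y=+0.001771-0.001440i  product +0.000421+0.000402i
  m=+3: Y*=+0.038040-0.056039i  Y=-0.000023+0.000038i  product +0.000001+0.000003i
Σ over m = +0.169693-0.000000i; ×(4π/7) → +0.304633-0.000000i. Real part: 0.304633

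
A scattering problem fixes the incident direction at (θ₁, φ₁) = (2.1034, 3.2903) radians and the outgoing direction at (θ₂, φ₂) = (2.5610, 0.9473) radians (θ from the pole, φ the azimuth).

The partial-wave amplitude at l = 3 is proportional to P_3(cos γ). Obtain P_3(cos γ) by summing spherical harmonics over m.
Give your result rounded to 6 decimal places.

-0.140173

Summing Y*_{l m}(θ₁,φ₁)·Y_{l m}(θ₂,φ₂) over m ∈ [−3, 3]; prefactor 4π/(2·3+1) = 1.795196:
  m=-3: -0.24065 - 0.11510j × -0.06579 - 0.02033j = 0.01349 + 0.01246j  (running Σ = 0.01349 + 0.01246j)
  m=-2: -0.36823 - 0.11286j × 0.08180 + 0.24374j = -0.00261 - 0.09899j  (running Σ = 0.01088 - 0.08652j)
  m=-1: -0.07963 - 0.01193j × 0.25831 - 0.35916j = -0.02485 + 0.02552j  (running Σ = -0.01397 - 0.06100j)
  m=0: 0.32418 + 0.00000j × -0.15465 + 0.00000j = -0.05013 + 0.00000j  (running Σ = -0.06411 - 0.06100j)
  m=1: 0.07963 - 0.01193j × -0.25831 - 0.35916j = -0.02485 - 0.02552j  (running Σ = -0.08896 - 0.08652j)
  m=2: -0.36823 + 0.11286j × 0.08180 - 0.24374j = -0.00261 + 0.09899j  (running Σ = -0.09157 + 0.01246j)
  m=3: 0.24065 - 0.11510j × 0.06579 - 0.02033j = 0.01349 - 0.01246j  (running Σ = -0.07808 - 0.00000j)
Total Σ_m = -0.07808 - 0.00000j. Multiply by 1.795196: -0.14017 - 0.00000j. P_3(cos γ) = -0.140173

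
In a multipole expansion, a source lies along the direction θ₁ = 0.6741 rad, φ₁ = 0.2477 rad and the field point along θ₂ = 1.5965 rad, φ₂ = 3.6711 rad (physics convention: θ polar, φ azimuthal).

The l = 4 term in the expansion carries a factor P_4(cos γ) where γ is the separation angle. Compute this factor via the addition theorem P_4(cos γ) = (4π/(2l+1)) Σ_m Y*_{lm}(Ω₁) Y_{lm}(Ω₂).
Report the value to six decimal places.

-0.419772

Addition theorem: P_4(cos γ) = (4π/9) Σ_m Y*_{lm}(Ω₁) Y_{lm}(Ω₂), m = −4…4:
  m=-4: Y*=+0.036815+0.056192i  Y=-0.229957-0.377409i  product +0.012741-0.026816i
  m=-3: Y*=+0.175126+0.160904i  Y=-0.000570-0.032132i  product +0.005070-0.005719i
  m=-2: Y*=+0.375268+0.202774i  Y=-0.162961+0.290122i  product -0.119983+0.075829i
  m=-1: Y*=+0.284653+0.071987i  Y=-0.031422+0.018390i  product -0.010268+0.002973i
  m=+0: Y*=-0.240308-0.000000i  Y=+0.315262+0.000000i  product -0.075760-0.000000i
  m=+1: Y*=-0.284653+0.071987i  Y=+0.031422+0.018390i  product -0.010268-0.002973i
  m=+2: Y*=+0.375268-0.202774i  Y=-0.162961-0.290122i  product -0.119983-0.075829i
  m=+3: Y*=-0.175126+0.160904i  Y=+0.000570-0.032132i  product +0.005070+0.005719i
  m=+4: Y*=+0.036815-0.056192i  Y=-0.229957+0.377409i  product +0.012741+0.026816i
Σ over m = -0.300639+0.000000i; ×(4π/9) → -0.419772+0.000000i. Real part: -0.419772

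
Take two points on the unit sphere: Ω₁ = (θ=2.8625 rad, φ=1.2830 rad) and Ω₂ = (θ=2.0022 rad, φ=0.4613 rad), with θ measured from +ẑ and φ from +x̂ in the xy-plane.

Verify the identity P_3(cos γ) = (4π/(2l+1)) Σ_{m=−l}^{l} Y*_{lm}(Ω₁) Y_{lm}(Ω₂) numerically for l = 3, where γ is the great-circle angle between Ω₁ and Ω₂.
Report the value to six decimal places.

Term-by-term m-sum for l=3 (normalisation 4π/7 = 1.795196):
  term(m=-3) = (-0.002127, 0.001708)   from Y*(Ω₁)=(-0.006630, -0.005669), Y(Ω₂)=(0.058109, -0.307285)
  term(m=-2) = (-0.001907, 0.026222)   from Y*(Ω₁)=(0.062545, -0.040585), Y(Ω₂)=(-0.212895, 0.281100)
  term(m=-1) = (-0.008105, -0.008715)   from Y*(Ω₁)=(0.091493, 0.309083), Y(Ω₂)=(-0.033063, 0.016434)
  term(m=+0) = (-0.192839, -0.000000)   from Y*(Ω₁)=(-0.581348, -0.000000), Y(Ω₂)=(0.331710, 0.000000)
  term(m=+1) = (-0.008105, 0.008715)   from Y*(Ω₁)=(-0.091493, 0.309083), Y(Ω₂)=(0.033063, 0.016434)
  term(m=+2) = (-0.001907, -0.026222)   from Y*(Ω₁)=(0.062545, 0.040585), Y(Ω₂)=(-0.212895, -0.281100)
  term(m=+3) = (-0.002127, -0.001708)   from Y*(Ω₁)=(0.006630, -0.005669), Y(Ω₂)=(-0.058109, -0.307285)
Σ over m = (-0.217117, 0.000000); ×(4π/7) → (-0.389767, 0.000000). Real part: -0.389767

-0.389767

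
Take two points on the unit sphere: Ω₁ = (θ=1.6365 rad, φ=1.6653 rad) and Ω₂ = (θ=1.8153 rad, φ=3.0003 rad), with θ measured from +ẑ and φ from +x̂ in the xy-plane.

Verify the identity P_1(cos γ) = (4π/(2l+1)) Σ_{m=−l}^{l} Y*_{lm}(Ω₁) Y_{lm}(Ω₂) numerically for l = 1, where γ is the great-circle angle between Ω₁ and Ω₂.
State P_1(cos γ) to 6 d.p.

Addition theorem: P_1(cos γ) = (4π/3) Σ_m Y*_{lm}(Ω₁) Y_{lm}(Ω₂), m = −1…1:
  m=-1: Y*=-0.03253 + 0.34321j  Y=-0.33188 - 0.04721j  product 0.02700 - 0.11237j
  m=+0: Y*=-0.03208 + 0.00000j  Y=-0.11828 + 0.00000j  product 0.00379 + 0.00000j
  m=+1: Y*=0.03253 + 0.34321j  Y=0.33188 - 0.04721j  product 0.02700 + 0.11237j
Accumulated sum 0.05779 + 0.00000j; after 4π/(2l+1) scaling, 0.24207 + 0.00000j ⇒ P_1 = 0.242074

0.242074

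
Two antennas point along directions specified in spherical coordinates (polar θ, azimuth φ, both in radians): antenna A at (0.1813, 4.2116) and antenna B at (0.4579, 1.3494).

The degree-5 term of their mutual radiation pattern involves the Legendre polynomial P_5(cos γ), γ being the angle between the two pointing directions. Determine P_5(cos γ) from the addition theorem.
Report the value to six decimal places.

Addition theorem: P_5(cos γ) = (4π/11) Σ_m Y*_{lm}(Ω₁) Y_{lm}(Ω₂), m = −5…5:
  term(m=-5) = -0.00000 + 0.00000j   from Y*(Ω₁)=-0.00005 + 0.00007j, Y(Ω₂)=0.00701 - 0.00351j
  term(m=-4) = 0.00003 - 0.00007j   from Y*(Ω₁)=-0.00064 - 0.00139j, Y(Ω₂)=0.03182 + 0.03893j
  term(m=-3) = -0.00195 + 0.00217j   from Y*(Ω₁)=0.01559 + 0.00107j, Y(Ω₂)=-0.11498 + 0.14687j
  term(m=-2) = 0.03672 - 0.02296j   from Y*(Ω₁)=-0.05557 + 0.08685j, Y(Ω₂)=-0.37948 - 0.17995j
  term(m=-1) = -0.18614 + 0.05340j   from Y*(Ω₁)=-0.19719 - 0.36027j, Y(Ω₂)=0.10354 - 0.46000j
  term(m=+0) = -0.04053 + 0.00000j   from Y*(Ω₁)=0.71850 + 0.00000j, Y(Ω₂)=-0.05640 + 0.00000j
  term(m=+1) = -0.18614 - 0.05340j   from Y*(Ω₁)=0.19719 - 0.36027j, Y(Ω₂)=-0.10354 - 0.46000j
  term(m=+2) = 0.03672 + 0.02296j   from Y*(Ω₁)=-0.05557 - 0.08685j, Y(Ω₂)=-0.37948 + 0.17995j
  term(m=+3) = -0.00195 - 0.00217j   from Y*(Ω₁)=-0.01559 + 0.00107j, Y(Ω₂)=0.11498 + 0.14687j
  term(m=+4) = 0.00003 + 0.00007j   from Y*(Ω₁)=-0.00064 + 0.00139j, Y(Ω₂)=0.03182 - 0.03893j
  term(m=+5) = -0.00000 - 0.00000j   from Y*(Ω₁)=0.00005 + 0.00007j, Y(Ω₂)=-0.00701 - 0.00351j
Total Σ_m = -0.34321 - 0.00000j. Multiply by 1.142397: -0.39208 - 0.00000j. P_5(cos γ) = -0.392079

-0.392079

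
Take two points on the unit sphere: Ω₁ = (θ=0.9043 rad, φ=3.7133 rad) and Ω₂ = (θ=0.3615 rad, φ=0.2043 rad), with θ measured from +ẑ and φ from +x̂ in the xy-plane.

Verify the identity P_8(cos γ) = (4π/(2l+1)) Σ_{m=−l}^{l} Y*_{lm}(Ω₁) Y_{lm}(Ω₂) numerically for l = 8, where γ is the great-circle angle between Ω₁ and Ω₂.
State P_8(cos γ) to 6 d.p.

Summing Y*_{l m}(θ₁,φ₁)·Y_{l m}(θ₂,φ₂) over m ∈ [−8, 8]; prefactor 4π/(2·8+1) = 0.739198:
  term(m=-8) = -0.00001 + 0.00000j   from Y*(Ω₁)=-0.01038 - 0.07436j, Y(Ω₂)=-0.00001 - 0.00013j
  term(m=-7) = 0.00027 - 0.00017j   from Y*(Ω₁)=0.15405 + 0.17907j, Y(Ω₂)=0.00019 - 0.00132j
  term(m=-6) = -0.00222 + 0.00302j   from Y*(Ω₁)=-0.40271 - 0.11958j, Y(Ω₂)=0.00302 - 0.00841j
  term(m=-5) = 0.00462 - 0.01695j   from Y*(Ω₁)=0.39579 - 0.11512j, Y(Ω₂)=0.02225 - 0.03634j
  term(m=-4) = 0.00108 + 0.01063j   from Y*(Ω₁)=-0.04730 + 0.05437j, Y(Ω₂)=0.10144 - 0.10811j
  term(m=-3) = 0.05364 + 0.10598j   from Y*(Ω₁)=-0.04677 + 0.32180j, Y(Ω₂)=0.29879 - 0.21012j
  term(m=-2) = -0.10935 - 0.09881j   from Y*(Ω₁)=-0.10678 - 0.23444j, Y(Ω₂)=0.52501 - 0.22731j
  term(m=-1) = -0.07531 - 0.02899j   from Y*(Ω₁)=-0.18407 - 0.11843j, Y(Ω₂)=0.36102 - 0.07480j
  term(m=+0) = -0.09848 + 0.00000j   from Y*(Ω₁)=0.29459 + 0.00000j, Y(Ω₂)=-0.33428 + 0.00000j
  term(m=+1) = -0.07531 + 0.02899j   from Y*(Ω₁)=0.18407 - 0.11843j, Y(Ω₂)=-0.36102 - 0.07480j
  term(m=+2) = -0.10935 + 0.09881j   from Y*(Ω₁)=-0.10678 + 0.23444j, Y(Ω₂)=0.52501 + 0.22731j
  term(m=+3) = 0.05364 - 0.10598j   from Y*(Ω₁)=0.04677 + 0.32180j, Y(Ω₂)=-0.29879 - 0.21012j
  term(m=+4) = 0.00108 - 0.01063j   from Y*(Ω₁)=-0.04730 - 0.05437j, Y(Ω₂)=0.10144 + 0.10811j
  term(m=+5) = 0.00462 + 0.01695j   from Y*(Ω₁)=-0.39579 - 0.11512j, Y(Ω₂)=-0.02225 - 0.03634j
  term(m=+6) = -0.00222 - 0.00302j   from Y*(Ω₁)=-0.40271 + 0.11958j, Y(Ω₂)=0.00302 + 0.00841j
  term(m=+7) = 0.00027 + 0.00017j   from Y*(Ω₁)=-0.15405 + 0.17907j, Y(Ω₂)=-0.00019 - 0.00132j
  term(m=+8) = -0.00001 - 0.00000j   from Y*(Ω₁)=-0.01038 + 0.07436j, Y(Ω₂)=-0.00001 + 0.00013j
Accumulated sum -0.35305 - 0.00000j; after 4π/(2l+1) scaling, -0.26097 - 0.00000j ⇒ P_8 = -0.260974

-0.260974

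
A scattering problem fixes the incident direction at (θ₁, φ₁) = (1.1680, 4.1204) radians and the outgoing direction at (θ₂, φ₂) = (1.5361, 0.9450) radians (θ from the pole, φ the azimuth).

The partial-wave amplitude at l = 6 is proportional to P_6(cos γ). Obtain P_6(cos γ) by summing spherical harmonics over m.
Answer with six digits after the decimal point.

-0.210267

Term-by-term m-sum for l=6 (normalisation 4π/13 = 0.966644):
  [-6]  conj(Y_{6,-6})(Ω₁) = 0.26855 - 0.11683j ; Y_{6,-6}(Ω₂) = 0.39365 + 0.27700j ; Δ = 0.13808 + 0.02840j
  [-5]  conj(Y_{6,-5})(Ω₁) = -0.07809 + 0.42516j ; Y_{6,-5}(Ω₂) = 0.00073 + 0.05787j ; Δ = -0.02466 - 0.00421j
  [-4]  conj(Y_{6,-4})(Ω₁) = -0.12619 - 0.12326j ; Y_{6,-4}(Ω₂) = 0.28204 - 0.20929j ; Δ = -0.06139 - 0.00835j
  [-3]  conj(Y_{6,-3})(Ω₁) = -0.25493 + 0.05305j ; Y_{6,-3}(Ω₂) = 0.06423 + 0.02033j ; Δ = -0.01745 - 0.00178j
  [-2]  conj(Y_{6,-2})(Ω₁) = 0.10260 - 0.25188j ; Y_{6,-2}(Ω₂) = -0.09988 - 0.30220j ; Δ = -0.08637 - 0.00585j
  [-1]  conj(Y_{6,-1})(Ω₁) = -0.09695 - 0.14417j ; Y_{6,-1}(Ω₂) = 0.04153 - 0.05746j ; Δ = -0.01231 - 0.00042j
  [+0]  conj(Y_{6,0})(Ω₁) = 0.28827 + 0.00000j ; Y_{6,0}(Ω₂) = -0.30984 + 0.00000j ; Δ = -0.08932 + 0.00000j
  [+1]  conj(Y_{6,1})(Ω₁) = 0.09695 - 0.14417j ; Y_{6,1}(Ω₂) = -0.04153 - 0.05746j ; Δ = -0.01231 + 0.00042j
  [+2]  conj(Y_{6,2})(Ω₁) = 0.10260 + 0.25188j ; Y_{6,2}(Ω₂) = -0.09988 + 0.30220j ; Δ = -0.08637 + 0.00585j
  [+3]  conj(Y_{6,3})(Ω₁) = 0.25493 + 0.05305j ; Y_{6,3}(Ω₂) = -0.06423 + 0.02033j ; Δ = -0.01745 + 0.00178j
  [+4]  conj(Y_{6,4})(Ω₁) = -0.12619 + 0.12326j ; Y_{6,4}(Ω₂) = 0.28204 + 0.20929j ; Δ = -0.06139 + 0.00835j
  [+5]  conj(Y_{6,5})(Ω₁) = 0.07809 + 0.42516j ; Y_{6,5}(Ω₂) = -0.00073 + 0.05787j ; Δ = -0.02466 + 0.00421j
  [+6]  conj(Y_{6,6})(Ω₁) = 0.26855 + 0.11683j ; Y_{6,6}(Ω₂) = 0.39365 - 0.27700j ; Δ = 0.13808 - 0.02840j
Σ over m = -0.21752 + 0.00000j; ×(4π/13) → -0.21027 + 0.00000j. Real part: -0.210267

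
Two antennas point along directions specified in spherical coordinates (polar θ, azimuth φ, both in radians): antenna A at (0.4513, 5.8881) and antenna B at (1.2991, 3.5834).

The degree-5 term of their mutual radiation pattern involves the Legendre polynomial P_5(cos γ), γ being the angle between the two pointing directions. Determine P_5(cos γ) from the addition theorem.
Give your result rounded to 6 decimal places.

Addition theorem: P_5(cos γ) = (4π/11) Σ_m Y*_{lm}(Ω₁) Y_{lm}(Ω₂), m = −5…5:
  [-5]  conj(Y_{5,-5})(Ω₁) = -0.002883-0.006733i ; Y_{5,-5}(Ω₂) = +0.229391+0.309230i ; Δ = +0.001421-0.002436i
  [-4]  conj(Y_{5,-4})(Ω₁) = -0.000456-0.047785i ; Y_{5,-4}(Ω₂) = -0.066201-0.332669i ; Δ = -0.015866+0.003315i
  [-3]  conj(Y_{5,-3})(Ω₁) = +0.067865-0.167216i ; Y_{5,-3}(Ω₂) = +0.026430-0.105542i ; Δ = -0.015855-0.011582i
  [-2]  conj(Y_{5,-2})(Ω₁) = +0.291798-0.294597i ; Y_{5,-2}(Ω₂) = -0.209892+0.255776i ; Δ = +0.014105+0.136468i
  [-1]  conj(Y_{5,-1})(Ω₁) = +0.442705-0.184613i ; Y_{5,-1}(Ω₂) = -0.028070+0.013277i ; Δ = -0.009976+0.011060i
  [+0]  conj(Y_{5,0})(Ω₁) = -0.039210-0.000000i ; Y_{5,0}(Ω₂) = +0.322811+0.000000i ; Δ = -0.012657-0.000000i
  [+1]  conj(Y_{5,1})(Ω₁) = -0.442705-0.184613i ; Y_{5,1}(Ω₂) = +0.028070+0.013277i ; Δ = -0.009976-0.011060i
  [+2]  conj(Y_{5,2})(Ω₁) = +0.291798+0.294597i ; Y_{5,2}(Ω₂) = -0.209892-0.255776i ; Δ = +0.014105-0.136468i
  [+3]  conj(Y_{5,3})(Ω₁) = -0.067865-0.167216i ; Y_{5,3}(Ω₂) = -0.026430-0.105542i ; Δ = -0.015855+0.011582i
  [+4]  conj(Y_{5,4})(Ω₁) = -0.000456+0.047785i ; Y_{5,4}(Ω₂) = -0.066201+0.332669i ; Δ = -0.015866-0.003315i
  [+5]  conj(Y_{5,5})(Ω₁) = +0.002883-0.006733i ; Y_{5,5}(Ω₂) = -0.229391+0.309230i ; Δ = +0.001421+0.002436i
Σ over m = -0.065000-0.000000i; ×(4π/11) → -0.074256-0.000000i. Real part: -0.074256

-0.074256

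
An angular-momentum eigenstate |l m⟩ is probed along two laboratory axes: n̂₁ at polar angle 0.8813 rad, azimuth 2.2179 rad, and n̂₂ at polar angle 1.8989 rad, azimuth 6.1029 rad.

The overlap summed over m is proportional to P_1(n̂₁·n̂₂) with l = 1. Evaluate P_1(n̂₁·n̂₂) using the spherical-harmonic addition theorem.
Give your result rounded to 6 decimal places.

-0.742700

Summing Y*_{l m}(θ₁,φ₁)·Y_{l m}(θ₂,φ₂) over m ∈ [−1, 1]; prefactor 4π/(2·1+1) = 4.188790:
  m=-1: (-0.160710, 0.212680) × (0.321763, 0.058646) = (-0.064183, 0.059007)  (running Σ = (-0.064183, 0.059007))
  m=0: (0.310824, -0.000000) × (-0.157451, 0.000000) = (-0.048940, 0.000000)  (running Σ = (-0.113123, 0.059007))
  m=1: (0.160710, 0.212680) × (-0.321763, 0.058646) = (-0.064183, -0.059007)  (running Σ = (-0.177306, 0.000000))
Total Σ_m = (-0.177306, 0.000000). Multiply by 4.188790: (-0.742700, 0.000000). P_1(cos γ) = -0.742700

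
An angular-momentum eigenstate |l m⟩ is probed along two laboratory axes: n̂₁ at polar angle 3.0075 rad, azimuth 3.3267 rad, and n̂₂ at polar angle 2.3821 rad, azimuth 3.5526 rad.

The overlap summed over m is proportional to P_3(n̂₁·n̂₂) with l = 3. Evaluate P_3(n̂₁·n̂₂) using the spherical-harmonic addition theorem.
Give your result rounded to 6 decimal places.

Addition theorem: P_3(cos γ) = (4π/7) Σ_m Y*_{lm}(Ω₁) Y_{lm}(Ω₂), m = −3…3:
  m=-3: Y*=-0.000847-0.000526i  Y=-0.045136+0.128506i  product +0.000106-0.000085i
  m=-2: Y*=-0.016876-0.006550i  Y=-0.239197+0.257388i  product +0.005722-0.002777i
  m=-1: Y*=-0.166078-0.031098i  Y=-0.332403+0.144871i  product +0.059710-0.013723i
  m=+0: Y*=-0.706603-0.000000i  Y=+0.100274+0.000000i  product -0.070854-0.000000i
  m=+1: Y*=+0.166078-0.031098i  Y=+0.332403+0.144871i  product +0.059710+0.013723i
  m=+2: Y*=-0.016876+0.006550i  Y=-0.239197-0.257388i  product +0.005722+0.002777i
  m=+3: Y*=+0.000847-0.000526i  Y=+0.045136+0.128506i  product +0.000106+0.000085i
Total Σ_m = +0.060223+0.000000i. Multiply by 1.795196: +0.108112+0.000000i. P_3(cos γ) = 0.108112

0.108112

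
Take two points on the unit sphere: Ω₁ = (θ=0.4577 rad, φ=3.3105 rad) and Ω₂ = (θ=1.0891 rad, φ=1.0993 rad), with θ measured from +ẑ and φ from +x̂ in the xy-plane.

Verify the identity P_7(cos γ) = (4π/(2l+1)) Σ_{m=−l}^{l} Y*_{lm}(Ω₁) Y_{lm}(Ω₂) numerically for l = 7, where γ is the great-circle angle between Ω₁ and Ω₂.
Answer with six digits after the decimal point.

Term-by-term m-sum for l=7 (normalisation 4π/15 = 0.837758):
  [-7]  conj(Y_{7,-7})(Ω₁) = -0.000623-0.001522i ; Y_{7,-7}(Ω₂) = +0.033963-0.211962i ; Δ = -0.000344+0.000080i
  [-6]  conj(Y_{7,-6})(Ω₁) = +0.006609+0.010604i ; Y_{7,-6}(Ω₂) = +0.399539-0.129136i ; Δ = +0.004010+0.003383i
  [-5]  conj(Y_{7,-5})(Ω₁) = -0.038843-0.043732i ; Y_{7,-5}(Ω₂) = +0.253568+0.254221i ; Δ = +0.001268-0.020964i
  [-4]  conj(Y_{7,-4})(Ω₁) = +0.146143+0.117128i ; Y_{7,-4}(Ω₂) = +0.013638-0.041827i ; Δ = +0.006892-0.004515i
  [-3]  conj(Y_{7,-3})(Ω₁) = -0.354673-0.196866i ; Y_{7,-3}(Ω₂) = +0.348223-0.054878i ; Δ = -0.134309-0.049090i
  [-2]  conj(Y_{7,-2})(Ω₁) = +0.493508+0.173360i ; Y_{7,-2}(Ω₂) = +0.067608+0.093155i ; Δ = +0.017216+0.057693i
  [-1]  conj(Y_{7,-1})(Ω₁) = -0.185013-0.031551i ; Y_{7,-1}(Ω₂) = +0.139200-0.273022i ; Δ = -0.034368+0.046121i
  [+0]  conj(Y_{7,0})(Ω₁) = -0.411815-0.000000i ; Y_{7,0}(Ω₂) = +0.155846+0.000000i ; Δ = -0.064180-0.000000i
  [+1]  conj(Y_{7,1})(Ω₁) = +0.185013-0.031551i ; Y_{7,1}(Ω₂) = -0.139200-0.273022i ; Δ = -0.034368-0.046121i
  [+2]  conj(Y_{7,2})(Ω₁) = +0.493508-0.173360i ; Y_{7,2}(Ω₂) = +0.067608-0.093155i ; Δ = +0.017216-0.057693i
  [+3]  conj(Y_{7,3})(Ω₁) = +0.354673-0.196866i ; Y_{7,3}(Ω₂) = -0.348223-0.054878i ; Δ = -0.134309+0.049090i
  [+4]  conj(Y_{7,4})(Ω₁) = +0.146143-0.117128i ; Y_{7,4}(Ω₂) = +0.013638+0.041827i ; Δ = +0.006892+0.004515i
  [+5]  conj(Y_{7,5})(Ω₁) = +0.038843-0.043732i ; Y_{7,5}(Ω₂) = -0.253568+0.254221i ; Δ = +0.001268+0.020964i
  [+6]  conj(Y_{7,6})(Ω₁) = +0.006609-0.010604i ; Y_{7,6}(Ω₂) = +0.399539+0.129136i ; Δ = +0.004010-0.003383i
  [+7]  conj(Y_{7,7})(Ω₁) = +0.000623-0.001522i ; Y_{7,7}(Ω₂) = -0.033963-0.211962i ; Δ = -0.000344-0.000080i
Total Σ_m = -0.343448+0.000000i. Multiply by 0.837758: -0.287727+0.000000i. P_7(cos γ) = -0.287727

-0.287727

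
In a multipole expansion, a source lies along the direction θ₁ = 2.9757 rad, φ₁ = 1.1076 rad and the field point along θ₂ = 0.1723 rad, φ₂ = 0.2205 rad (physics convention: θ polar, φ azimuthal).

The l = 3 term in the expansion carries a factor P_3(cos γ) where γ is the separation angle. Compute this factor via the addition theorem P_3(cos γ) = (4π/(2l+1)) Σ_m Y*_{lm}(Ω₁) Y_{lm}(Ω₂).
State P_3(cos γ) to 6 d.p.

Term-by-term m-sum for l=3 (normalisation 4π/7 = 1.795196):
  m=-3: Y*=(-0.001848, -0.000339)  Y=(0.001659, -0.001292)  product (-0.000004, 0.000002)
  m=-2: Y*=(0.016511, -0.021974)  Y=(0.026765, -0.012633)  product (0.000164, -0.000797)
  m=-1: Y*=(0.092130, 0.184467)  Y=(0.208323, -0.046694)  product (0.027806, 0.034127)
  m=+0: Y*=(-0.685924, -0.000000)  Y=(0.681267, 0.000000)  product (-0.467297, -0.000000)
  m=+1: Y*=(-0.092130, 0.184467)  Y=(-0.208323, -0.046694)  product (0.027806, -0.034127)
  m=+2: Y*=(0.016511, 0.021974)  Y=(0.026765, 0.012633)  product (0.000164, 0.000797)
  m=+3: Y*=(0.001848, -0.000339)  Y=(-0.001659, -0.001292)  product (-0.000004, -0.000002)
Total Σ_m = (-0.411363, 0.000000). Multiply by 1.795196: (-0.738477, 0.000000). P_3(cos γ) = -0.738477

-0.738477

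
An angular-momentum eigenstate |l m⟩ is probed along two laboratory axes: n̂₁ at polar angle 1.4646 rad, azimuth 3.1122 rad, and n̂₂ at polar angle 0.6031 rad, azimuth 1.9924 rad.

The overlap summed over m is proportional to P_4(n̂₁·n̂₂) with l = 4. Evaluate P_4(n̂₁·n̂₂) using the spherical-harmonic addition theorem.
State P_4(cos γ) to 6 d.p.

Addition theorem: P_4(cos γ) = (4π/9) Σ_m Y*_{lm}(Ω₁) Y_{lm}(Ω₂), m = −4…4:
  term(m=-4) = -0.004579-0.019280i   from Y*(Ω₁)=+0.429658-0.050749i, Y(Ω₂)=-0.005284-0.045496i
  term(m=-3) = -0.023957-0.005302i   from Y*(Ω₁)=-0.129937+0.011487i, Y(Ω₂)=+0.179368+0.056664i
  term(m=-2) = +0.076220-0.096443i   from Y*(Ω₁)=-0.304225+0.017905i, Y(Ω₂)=-0.268265+0.301223i
  term(m=-1) = -0.024527-0.050645i   from Y*(Ω₁)=+0.145605-0.004281i, Y(Ω₂)=-0.158083-0.352473i
  term(m=+0) = -0.037194+0.000000i   from Y*(Ω₁)=+0.282168-0.000000i, Y(Ω₂)=-0.131815+0.000000i
  term(m=+1) = -0.024527+0.050645i   from Y*(Ω₁)=-0.145605-0.004281i, Y(Ω₂)=+0.158083-0.352473i
  term(m=+2) = +0.076220+0.096443i   from Y*(Ω₁)=-0.304225-0.017905i, Y(Ω₂)=-0.268265-0.301223i
  term(m=+3) = -0.023957+0.005302i   from Y*(Ω₁)=+0.129937+0.011487i, Y(Ω₂)=-0.179368+0.056664i
  term(m=+4) = -0.004579+0.019280i   from Y*(Ω₁)=+0.429658+0.050749i, Y(Ω₂)=-0.005284+0.045496i
Total Σ_m = +0.009119+0.000000i. Multiply by 1.396263: +0.012732+0.000000i. P_4(cos γ) = 0.012732

0.012732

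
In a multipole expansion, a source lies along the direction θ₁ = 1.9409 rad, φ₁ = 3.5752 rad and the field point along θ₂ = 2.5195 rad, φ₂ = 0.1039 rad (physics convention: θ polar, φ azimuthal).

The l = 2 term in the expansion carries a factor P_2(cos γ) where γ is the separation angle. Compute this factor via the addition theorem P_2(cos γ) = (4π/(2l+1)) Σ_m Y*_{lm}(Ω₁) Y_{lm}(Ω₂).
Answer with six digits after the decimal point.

Addition theorem: P_2(cos γ) = (4π/5) Σ_m Y*_{lm}(Ω₁) Y_{lm}(Ω₂), m = −2…2:
  [-2]  conj(Y_{2,-2})(Ω₁) = (0.217205, 0.256009) ; Y_{2,-2}(Ω₂) = (0.128350, -0.027062) ; Δ = (0.034806, 0.026981)
  [-1]  conj(Y_{2,-1})(Ω₁) = (0.236410, 0.109456) ; Y_{2,-1}(Ω₂) = (-0.363881, 0.037944) ; Δ = (-0.090178, -0.030859)
  [+0]  conj(Y_{2,0})(Ω₁) = (-0.191598, -0.000000) ; Y_{2,0}(Ω₂) = (0.309479, 0.000000) ; Δ = (-0.059296, -0.000000)
  [+1]  conj(Y_{2,1})(Ω₁) = (-0.236410, 0.109456) ; Y_{2,1}(Ω₂) = (0.363881, 0.037944) ; Δ = (-0.090178, 0.030859)
  [+2]  conj(Y_{2,2})(Ω₁) = (0.217205, -0.256009) ; Y_{2,2}(Ω₂) = (0.128350, 0.027062) ; Δ = (0.034806, -0.026981)
Σ over m = (-0.170039, 0.000000); ×(4π/5) → (-0.427355, 0.000000). Real part: -0.427355

-0.427355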